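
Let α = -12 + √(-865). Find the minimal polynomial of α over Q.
m_α(x) = x^2 + 24x + 1009

From α + 12 = √(-865), squaring gives (α + 12)^2 = -865, i.e. α^2 + 24α + 144 = -865, so α^2 + 24α + 1009 = 0. The discriminant of x^2 + 24x + 1009 is (24)^2 - 4·(1009) = 576 - 4036 = -3460, and 4·(-865) is not a perfect square in Q since -865 is squarefree and ≠ 1. Hence x^2 + 24x + 1009 is irreducible over Q and is the minimal polynomial of α.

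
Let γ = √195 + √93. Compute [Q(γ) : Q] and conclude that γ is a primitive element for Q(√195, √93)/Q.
[Q(γ) : Q] = 4 (equivalently, Q(γ) = Q(√195, √93))

Obviously Q(γ) ⊆ Q(√195, √93), and [Q(√195, √93):Q] = 4 (since 195, 93 are distinct squarefree integers > 1 with 18135 not a perfect square). To show equality we compute the minimal polynomial of γ. From γ = √195 + √93: γ^2 = 195 + 2√(18135) + 93 = 288 + 2√(18135), so γ^2 - 288 = 2√(18135); squaring, (γ^2 - 288)^2 = 4·18135, i.e. γ^4 - 576γ^2 + 82944 - 72540 = 0, i.e. γ^4 - 576γ^2 + 10404 = 0. So γ is a root of x^4 - 576x^2 + 10404. This polynomial is irreducible over Q: it has no rational root (each ±√195 ± √93 is irrational), and any factorization into two quadratics over Q would force √(18135) ∈ Q (pairing opposite roots) or √195, √93 ∈ Q (other pairings), all impossible. Hence [Q(γ):Q] = 4 = [Q(√195, √93):Q], so Q(γ) = Q(√195, √93).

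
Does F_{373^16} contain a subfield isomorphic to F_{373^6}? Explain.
No: F_{373^6} is not a subfield of F_{373^16}

F_{p^m} embeds in F_{p^n} iff m | n. Here 6 ∤ 16 (since 16 = 2·6 + 4 with remainder 4 ≠ 0), so F_{373^6} is not a subfield of F_{373^16}. Equivalently: if it were, the tower law would give 6 = [F_{373^6}:F_373] dividing [F_{373^16}:F_373] = 16, contradiction.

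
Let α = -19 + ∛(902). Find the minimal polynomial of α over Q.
m_α(x) = x^3 + 57x^2 + 1083x + 5957

Set β = α + 19 = ∛(902), so β^3 = 902. Then (α + 19)^3 - 902 = 0, i.e. α is a root of g(x) = (x + 19)^3 - 902 = x^3 + 57x^2 + 1083x + 5957. Since g(x) = h(x + 19) where h(x) = x^3 - 902, and h is irreducible over Q (because 902 is not a perfect cube, so h has no rational root, and a monic cubic with no rational root is irreducible), g is also irreducible (irreducibility is preserved under the substitution x → x + 19). Hence m_α(x) = x^3 + 57x^2 + 1083x + 5957.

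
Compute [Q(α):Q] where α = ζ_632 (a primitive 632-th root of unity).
[Q(α):Q] = 312

The minimal polynomial of ζ_632 over Q is the 632-th cyclotomic polynomial Φ_632(x), which is irreducible over Q and has degree φ(632) = 312. Hence [Q(α):Q] = φ(632) = 312.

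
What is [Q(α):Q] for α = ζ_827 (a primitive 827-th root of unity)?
[Q(α):Q] = 826

The minimal polynomial of ζ_827 over Q is the 827-th cyclotomic polynomial Φ_827(x), which is irreducible over Q and has degree φ(827) = 826. Hence [Q(α):Q] = φ(827) = 826.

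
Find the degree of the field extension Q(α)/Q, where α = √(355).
[Q(α):Q] = 2

[Q(α):Q] equals the degree of the minimal polynomial of α. Here α^2 = 355 and x^2 - 355 is irreducible (d = 355 is squarefree, ≠ 1, hence not a square), so deg(m_α) = 2. Thus [Q(α):Q] = 2.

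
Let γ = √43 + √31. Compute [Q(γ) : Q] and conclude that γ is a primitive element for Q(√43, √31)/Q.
[Q(γ) : Q] = 4 (equivalently, Q(γ) = Q(√43, √31))

Obviously Q(γ) ⊆ Q(√43, √31), and [Q(√43, √31):Q] = 4 (since 43, 31 are distinct squarefree integers > 1 with 1333 not a perfect square). To show equality we compute the minimal polynomial of γ. From γ = √43 + √31: γ^2 = 43 + 2√(1333) + 31 = 74 + 2√(1333), so γ^2 - 74 = 2√(1333); squaring, (γ^2 - 74)^2 = 4·1333, i.e. γ^4 - 148γ^2 + 5476 - 5332 = 0, i.e. γ^4 - 148γ^2 + 144 = 0. So γ is a root of x^4 - 148x^2 + 144. This polynomial is irreducible over Q: it has no rational root (each ±√43 ± √31 is irrational), and any factorization into two quadratics over Q would force √(1333) ∈ Q (pairing opposite roots) or √43, √31 ∈ Q (other pairings), all impossible. Hence [Q(γ):Q] = 4 = [Q(√43, √31):Q], so Q(γ) = Q(√43, √31).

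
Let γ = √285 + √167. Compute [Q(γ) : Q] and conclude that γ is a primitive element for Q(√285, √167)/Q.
[Q(γ) : Q] = 4 (equivalently, Q(γ) = Q(√285, √167))

Obviously Q(γ) ⊆ Q(√285, √167), and [Q(√285, √167):Q] = 4 (since 285, 167 are distinct squarefree integers > 1 with 47595 not a perfect square). To show equality we compute the minimal polynomial of γ. From γ = √285 + √167: γ^2 = 285 + 2√(47595) + 167 = 452 + 2√(47595), so γ^2 - 452 = 2√(47595); squaring, (γ^2 - 452)^2 = 4·47595, i.e. γ^4 - 904γ^2 + 204304 - 190380 = 0, i.e. γ^4 - 904γ^2 + 13924 = 0. So γ is a root of x^4 - 904x^2 + 13924. This polynomial is irreducible over Q: it has no rational root (each ±√285 ± √167 is irrational), and any factorization into two quadratics over Q would force √(47595) ∈ Q (pairing opposite roots) or √285, √167 ∈ Q (other pairings), all impossible. Hence [Q(γ):Q] = 4 = [Q(√285, √167):Q], so Q(γ) = Q(√285, √167).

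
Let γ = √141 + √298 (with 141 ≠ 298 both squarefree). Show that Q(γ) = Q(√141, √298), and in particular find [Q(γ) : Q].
[Q(γ) : Q] = 4 (equivalently, Q(γ) = Q(√141, √298))

Obviously Q(γ) ⊆ Q(√141, √298), and [Q(√141, √298):Q] = 4 (since 141, 298 are distinct squarefree integers > 1 with 42018 not a perfect square). To show equality we compute the minimal polynomial of γ. From γ = √141 + √298: γ^2 = 141 + 2√(42018) + 298 = 439 + 2√(42018), so γ^2 - 439 = 2√(42018); squaring, (γ^2 - 439)^2 = 4·42018, i.e. γ^4 - 878γ^2 + 192721 - 168072 = 0, i.e. γ^4 - 878γ^2 + 24649 = 0. So γ is a root of x^4 - 878x^2 + 24649. This polynomial is irreducible over Q: it has no rational root (each ±√141 ± √298 is irrational), and any factorization into two quadratics over Q would force √(42018) ∈ Q (pairing opposite roots) or √141, √298 ∈ Q (other pairings), all impossible. Hence [Q(γ):Q] = 4 = [Q(√141, √298):Q], so Q(γ) = Q(√141, √298).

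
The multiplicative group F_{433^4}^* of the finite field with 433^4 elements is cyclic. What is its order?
|F_{433^4}^*| = 35152125120

F_{433^4} has 433^4 = 35152125121 elements; its multiplicative group consists of all nonzero elements, so |F_{433^4}^*| = 35152125121 - 1 = 35152125120. (It is cyclic since any finite subgroup of the multiplicative group of a field is cyclic.)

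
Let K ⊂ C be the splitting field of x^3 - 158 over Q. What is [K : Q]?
[K : Q] = 6

The roots of x^3 - 158 are ∛158, ω∛158, ω^2∛158 where ω = e^(2πi/3) is a primitive cube root of unity, so K = Q(∛158, ω). Now [Q(∛158):Q] = 3 (since 158 is not a perfect cube, x^3 - 158 is irreducible) and [Q(ω):Q] = 2. Both 2 and 3 divide [K:Q], and [K:Q] ≤ 3·2 = 6, so [K:Q] = 6. (Equivalently: Q(∛158) ⊂ R but ω ∉ R, so [K : Q(∛158)] = 2.)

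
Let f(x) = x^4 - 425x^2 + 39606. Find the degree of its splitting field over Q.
[K : Q] = 4

Solving the quadratic in x^2: x^2 = (425 ± √(425^2 - 4·39606))/2 = (425 ± √22201)/2 = (425 ± 149)/2, giving x^2 = 138 or x^2 = 287. So f(x) = (x^2 - 138)(x^2 - 287) and the roots of f are ±√138, ±√287. Hence the splitting field is K = Q(√138, √287). Since 138 and 287 are distinct squarefree integers > 1, their product 39606 is not a perfect square, so √287 ∉ Q(√138). By the tower law [K:Q] = [Q(√138,√287):Q(√138)] · [Q(√138):Q] = 2 · 2 = 4.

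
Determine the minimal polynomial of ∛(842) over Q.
m_α(x) = x^3 - 842

α satisfies α^3 = 842, so x^3 - 842 annihilates α. By the rational root test, a rational root p/q (in lowest terms) of x^3 - 842 would satisfy p^3 = 842 q^3, forcing q = 1 and p^3 = 842; but 842 is not a perfect cube, contradiction. A monic cubic over Q with no rational root is irreducible (any nontrivial factorization would include a linear factor). Hence x^3 - 842 is the minimal polynomial of α, and in particular [Q(α):Q] = 3.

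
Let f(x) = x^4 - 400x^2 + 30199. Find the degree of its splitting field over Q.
[K : Q] = 4

Solving the quadratic in x^2: x^2 = (400 ± √(400^2 - 4·30199))/2 = (400 ± √39204)/2 = (400 ± 198)/2, giving x^2 = 101 or x^2 = 299. So f(x) = (x^2 - 101)(x^2 - 299) and the roots of f are ±√101, ±√299. Hence the splitting field is K = Q(√101, √299). Since 101 and 299 are distinct squarefree integers > 1, their product 30199 is not a perfect square, so √299 ∉ Q(√101). By the tower law [K:Q] = [Q(√101,√299):Q(√101)] · [Q(√101):Q] = 2 · 2 = 4.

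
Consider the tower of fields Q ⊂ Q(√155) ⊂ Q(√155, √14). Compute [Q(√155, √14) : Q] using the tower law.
[Q(√155, √14) : Q] = 4

[Q(√155):Q] = 2 (min poly x^2 - 155, irreducible since 155 is squarefree > 1). For the top step, suppose √14 ∈ Q(√155), say √14 = c + d√155 with c, d ∈ Q. Squaring: 14 = c^2 + 155d^2 + 2cd√155. Since √155 ∉ Q this forces 2cd = 0. If d = 0 then √14 = c ∈ Q, contradicting 14 squarefree > 1. If c = 0 then 14 = 155d^2, so 155·14 = (155d)^2 is a perfect square in Q — but 155·14 = 2170 is not a perfect square (since 155 and 14 are distinct squarefree integers). Contradiction. Hence √14 ∉ Q(√155), so x^2 - 14 stays irreducible over Q(√155) and [Q(√155, √14) : Q(√155)] = 2. By the tower law, [Q(√155, √14) : Q] = 2 · 2 = 4.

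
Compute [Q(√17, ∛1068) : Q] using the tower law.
[Q(√17, ∛1068) : Q] = 6

Let L = Q(√17, ∛1068). Since Q(√17) ⊂ L and [Q(√17):Q] = 2, the tower law gives 2 | [L:Q]. Likewise Q(∛1068) ⊂ L with [Q(∛1068):Q] = 3 (because 1068 is not a perfect cube), so 3 | [L:Q]. As gcd(2,3) = 1, [L:Q] is divisible by 6. Conversely L is generated over Q by √17 and ∛1068, so [L:Q] ≤ 2·3 = 6. Therefore [Q(√17, ∛1068) : Q] = 6.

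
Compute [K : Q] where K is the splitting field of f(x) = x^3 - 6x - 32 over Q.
[K : Q] = 6

By the rational root test, any rational root of the monic integer polynomial f(x) = x^3 - 6x - 32 must be an integer dividing the constant term -32, i.e. one of ±{1, 2, 4, 8, 16, 32}. Evaluating: f(1) = -37, f(-1) = -27, f(2) = -36, f(-2) = -28, f(4) = 8, f(-4) = -72, f(8) = 432, f(-8) = -496, f(16) = 3968, f(-16) = -4032, f(32) = 32544, f(-32) = -32608; none is 0, so f has no rational root and is therefore irreducible over Q (a cubic with no linear factor over a field is irreducible). For an irreducible cubic, the Galois group is A_3 or S_3 according as the discriminant disc(f) = -4a^3 - 27b^2 = -4·(-6)^3 - 27·(-32)^2 = -26784 is or is not a square in Q. Here disc(f) = -26784 is not a perfect square in Q, so the Galois group of f over Q is not contained in A_3 and must be all of S_3. The splitting field has degree |S_3| = 6 over Q, so [K : Q] = 6.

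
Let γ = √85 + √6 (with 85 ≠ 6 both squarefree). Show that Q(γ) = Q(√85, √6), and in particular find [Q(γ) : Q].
[Q(γ) : Q] = 4 (equivalently, Q(γ) = Q(√85, √6))

Obviously Q(γ) ⊆ Q(√85, √6), and [Q(√85, √6):Q] = 4 (since 85, 6 are distinct squarefree integers > 1 with 510 not a perfect square). To show equality we compute the minimal polynomial of γ. From γ = √85 + √6: γ^2 = 85 + 2√(510) + 6 = 91 + 2√(510), so γ^2 - 91 = 2√(510); squaring, (γ^2 - 91)^2 = 4·510, i.e. γ^4 - 182γ^2 + 8281 - 2040 = 0, i.e. γ^4 - 182γ^2 + 6241 = 0. So γ is a root of x^4 - 182x^2 + 6241. This polynomial is irreducible over Q: it has no rational root (each ±√85 ± √6 is irrational), and any factorization into two quadratics over Q would force √(510) ∈ Q (pairing opposite roots) or √85, √6 ∈ Q (other pairings), all impossible. Hence [Q(γ):Q] = 4 = [Q(√85, √6):Q], so Q(γ) = Q(√85, √6).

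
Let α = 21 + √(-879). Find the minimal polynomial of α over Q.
m_α(x) = x^2 - 42x + 1320

From α - 21 = √(-879), squaring gives (α - 21)^2 = -879, i.e. α^2 - 42α + 441 = -879, so α^2 - 42α + 1320 = 0. The discriminant of x^2 - 42x + 1320 is (-42)^2 - 4·(1320) = 1764 - 5280 = -3516, and 4·(-879) is not a perfect square in Q since -879 is squarefree and ≠ 1. Hence x^2 - 42x + 1320 is irreducible over Q and is the minimal polynomial of α.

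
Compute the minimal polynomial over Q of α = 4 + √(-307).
m_α(x) = x^2 - 8x + 323

From α - 4 = √(-307), squaring gives (α - 4)^2 = -307, i.e. α^2 - 8α + 16 = -307, so α^2 - 8α + 323 = 0. The discriminant of x^2 - 8x + 323 is (-8)^2 - 4·(323) = 64 - 1292 = -1228, and 4·(-307) is not a perfect square in Q since -307 is squarefree and ≠ 1. Hence x^2 - 8x + 323 is irreducible over Q and is the minimal polynomial of α.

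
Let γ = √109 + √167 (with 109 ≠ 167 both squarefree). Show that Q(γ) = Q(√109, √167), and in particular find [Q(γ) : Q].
[Q(γ) : Q] = 4 (equivalently, Q(γ) = Q(√109, √167))

Obviously Q(γ) ⊆ Q(√109, √167), and [Q(√109, √167):Q] = 4 (since 109, 167 are distinct squarefree integers > 1 with 18203 not a perfect square). To show equality we compute the minimal polynomial of γ. From γ = √109 + √167: γ^2 = 109 + 2√(18203) + 167 = 276 + 2√(18203), so γ^2 - 276 = 2√(18203); squaring, (γ^2 - 276)^2 = 4·18203, i.e. γ^4 - 552γ^2 + 76176 - 72812 = 0, i.e. γ^4 - 552γ^2 + 3364 = 0. So γ is a root of x^4 - 552x^2 + 3364. This polynomial is irreducible over Q: it has no rational root (each ±√109 ± √167 is irrational), and any factorization into two quadratics over Q would force √(18203) ∈ Q (pairing opposite roots) or √109, √167 ∈ Q (other pairings), all impossible. Hence [Q(γ):Q] = 4 = [Q(√109, √167):Q], so Q(γ) = Q(√109, √167).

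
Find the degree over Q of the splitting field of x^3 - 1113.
[K : Q] = 6

The roots of x^3 - 1113 are ∛1113, ω∛1113, ω^2∛1113 where ω = e^(2πi/3) is a primitive cube root of unity, so K = Q(∛1113, ω). Now [Q(∛1113):Q] = 3 (since 1113 is not a perfect cube, x^3 - 1113 is irreducible) and [Q(ω):Q] = 2. Both 2 and 3 divide [K:Q], and [K:Q] ≤ 3·2 = 6, so [K:Q] = 6. (Equivalently: Q(∛1113) ⊂ R but ω ∉ R, so [K : Q(∛1113)] = 2.)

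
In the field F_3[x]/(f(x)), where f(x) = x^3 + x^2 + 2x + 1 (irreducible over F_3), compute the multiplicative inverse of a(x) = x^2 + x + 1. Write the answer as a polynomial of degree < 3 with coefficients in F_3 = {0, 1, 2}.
a(x)^(-1) ≡ x^2 + 1 (mod f(x))

Since f is irreducible over F_3, F_3[x]/(f) is a field and a(x) ≠ 0 has an inverse. Apply the extended Euclidean algorithm to f(x) and a(x) in F_3[x]: f(x) = (x)·a(x) + (x + 1);  a(x) = (x)·(x + 1) + (1). The last nonzero remainder is the constant 1 = gcd(f, a) in F_3. Back-substituting through the division chain expresses 1 = s(x)·a(x) + t(x)·f(x) with s(x) ≡ x^2 + 1 (mod f), so a(x)^(-1) ≡ s(x) = x^2 + 1 (mod f). Check: (x^2 + x + 1)·(x^2 + 1) = x^4 + x^3 + 2x^2 + x + 1 ≡ 1 (mod x^3 + x^2 + 2x + 1).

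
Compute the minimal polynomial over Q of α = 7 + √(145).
m_α(x) = x^2 - 14x - 96

From α - 7 = √(145), squaring gives (α - 7)^2 = 145, i.e. α^2 - 14α + 49 = 145, so α^2 - 14α - 96 = 0. The discriminant of x^2 - 14x - 96 is (-14)^2 - 4·(-96) = 196 + 384 = 580, and 4·(145) is not a perfect square in Q since 145 is squarefree and ≠ 1. Hence x^2 - 14x - 96 is irreducible over Q and is the minimal polynomial of α.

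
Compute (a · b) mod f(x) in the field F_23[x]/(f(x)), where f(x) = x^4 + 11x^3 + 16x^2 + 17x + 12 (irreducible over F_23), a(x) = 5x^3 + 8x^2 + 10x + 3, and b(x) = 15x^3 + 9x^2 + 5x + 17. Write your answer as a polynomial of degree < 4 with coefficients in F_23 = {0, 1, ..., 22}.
a · b ≡ 14x^3 + 11x^2 + 16x + 14 (mod f(x))

Multiply in F_23[x]: a(x)·b(x) = (5x^3 + 8x^2 + 10x + 3)·(15x^3 + 9x^2 + 5x + 17) = 6x^6 + 4x^5 + 17x^4 + 7x^3 + 6x^2 + x + 5. This has degree ≥ 4, so divide by f(x) over F_23: 6x^6 + 4x^5 + 17x^4 + 7x^3 + 6x^2 + x + 5 = (6x^2 + 7x + 5)·(x^4 + 11x^3 + 16x^2 + 17x + 12) + (14x^3 + 11x^2 + 16x + 14). Hence a·b ≡ 14x^3 + 11x^2 + 16x + 14 (mod f). (F_23[x]/(f) is a field with 23^4 = 279841 elements since f is irreducible of degree 4.)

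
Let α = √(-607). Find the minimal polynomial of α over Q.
m_α(x) = x^2 + 607

α satisfies α^2 + 607 = 0, so x^2 + 607 annihilates α. Since d = -607 is squarefree and ≠ 1, it is not a perfect square in Q, so x^2 + 607 has no rational root and is therefore irreducible over Q (a degree-2 polynomial over a field is irreducible iff it has no root). Hence m_α(x) = x^2 + 607.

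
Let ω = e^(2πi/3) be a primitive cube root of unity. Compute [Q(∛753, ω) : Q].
[Q(∛753, ω) : Q] = 6

[Q(∛753):Q] = 3 (min poly x^3 - 753, irreducible since 753 is not a perfect cube). [Q(ω):Q] = 2 (min poly x^2 + x + 1). Since Q(∛753) ⊂ R and ω ∉ R, we have ω ∉ Q(∛753), so x^2 + x + 1 remains irreducible over Q(∛753) and [Q(∛753, ω) : Q(∛753)] = 2. By the tower law, [Q(∛753, ω) : Q] = 3 · 2 = 6. (In fact Q(∛753, ω) is the splitting field of x^3 - 753 over Q.)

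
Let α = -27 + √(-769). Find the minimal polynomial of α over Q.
m_α(x) = x^2 + 54x + 1498

From α + 27 = √(-769), squaring gives (α + 27)^2 = -769, i.e. α^2 + 54α + 729 = -769, so α^2 + 54α + 1498 = 0. The discriminant of x^2 + 54x + 1498 is (54)^2 - 4·(1498) = 2916 - 5992 = -3076, and 4·(-769) is not a perfect square in Q since -769 is squarefree and ≠ 1. Hence x^2 + 54x + 1498 is irreducible over Q and is the minimal polynomial of α.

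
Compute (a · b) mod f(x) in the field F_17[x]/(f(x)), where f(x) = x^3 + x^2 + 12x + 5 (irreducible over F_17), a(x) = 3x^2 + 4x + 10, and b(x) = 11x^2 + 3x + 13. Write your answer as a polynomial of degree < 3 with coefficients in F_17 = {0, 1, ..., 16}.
a · b ≡ 13 (mod f(x))

Multiply in F_17[x]: a(x)·b(x) = (3x^2 + 4x + 10)·(11x^2 + 3x + 13) = 16x^4 + 2x^3 + 8x^2 + 14x + 11. This has degree ≥ 3, so divide by f(x) over F_17: 16x^4 + 2x^3 + 8x^2 + 14x + 11 = (16x + 3)·(x^3 + x^2 + 12x + 5) + (13). Hence a·b ≡ 13 (mod f). (F_17[x]/(f) is a field with 17^3 = 4913 elements since f is irreducible of degree 3.)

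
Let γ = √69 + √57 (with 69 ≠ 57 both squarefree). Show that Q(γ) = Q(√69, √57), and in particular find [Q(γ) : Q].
[Q(γ) : Q] = 4 (equivalently, Q(γ) = Q(√69, √57))

Obviously Q(γ) ⊆ Q(√69, √57), and [Q(√69, √57):Q] = 4 (since 69, 57 are distinct squarefree integers > 1 with 3933 not a perfect square). To show equality we compute the minimal polynomial of γ. From γ = √69 + √57: γ^2 = 69 + 2√(3933) + 57 = 126 + 2√(3933), so γ^2 - 126 = 2√(3933); squaring, (γ^2 - 126)^2 = 4·3933, i.e. γ^4 - 252γ^2 + 15876 - 15732 = 0, i.e. γ^4 - 252γ^2 + 144 = 0. So γ is a root of x^4 - 252x^2 + 144. This polynomial is irreducible over Q: it has no rational root (each ±√69 ± √57 is irrational), and any factorization into two quadratics over Q would force √(3933) ∈ Q (pairing opposite roots) or √69, √57 ∈ Q (other pairings), all impossible. Hence [Q(γ):Q] = 4 = [Q(√69, √57):Q], so Q(γ) = Q(√69, √57).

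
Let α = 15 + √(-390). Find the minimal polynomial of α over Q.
m_α(x) = x^2 - 30x + 615

From α - 15 = √(-390), squaring gives (α - 15)^2 = -390, i.e. α^2 - 30α + 225 = -390, so α^2 - 30α + 615 = 0. The discriminant of x^2 - 30x + 615 is (-30)^2 - 4·(615) = 900 - 2460 = -1560, and 4·(-390) is not a perfect square in Q since -390 is squarefree and ≠ 1. Hence x^2 - 30x + 615 is irreducible over Q and is the minimal polynomial of α.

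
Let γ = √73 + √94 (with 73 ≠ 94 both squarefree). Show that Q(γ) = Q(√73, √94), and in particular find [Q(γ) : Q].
[Q(γ) : Q] = 4 (equivalently, Q(γ) = Q(√73, √94))

Obviously Q(γ) ⊆ Q(√73, √94), and [Q(√73, √94):Q] = 4 (since 73, 94 are distinct squarefree integers > 1 with 6862 not a perfect square). To show equality we compute the minimal polynomial of γ. From γ = √73 + √94: γ^2 = 73 + 2√(6862) + 94 = 167 + 2√(6862), so γ^2 - 167 = 2√(6862); squaring, (γ^2 - 167)^2 = 4·6862, i.e. γ^4 - 334γ^2 + 27889 - 27448 = 0, i.e. γ^4 - 334γ^2 + 441 = 0. So γ is a root of x^4 - 334x^2 + 441. This polynomial is irreducible over Q: it has no rational root (each ±√73 ± √94 is irrational), and any factorization into two quadratics over Q would force √(6862) ∈ Q (pairing opposite roots) or √73, √94 ∈ Q (other pairings), all impossible. Hence [Q(γ):Q] = 4 = [Q(√73, √94):Q], so Q(γ) = Q(√73, √94).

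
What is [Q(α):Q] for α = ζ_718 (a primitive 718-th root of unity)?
[Q(α):Q] = 358

The minimal polynomial of ζ_718 over Q is the 718-th cyclotomic polynomial Φ_718(x), which is irreducible over Q and has degree φ(718) = 358. Hence [Q(α):Q] = φ(718) = 358.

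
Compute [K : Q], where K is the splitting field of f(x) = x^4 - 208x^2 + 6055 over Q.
[K : Q] = 4

Solving the quadratic in x^2: x^2 = (208 ± √(208^2 - 4·6055))/2 = (208 ± √19044)/2 = (208 ± 138)/2, giving x^2 = 173 or x^2 = 35. So f(x) = (x^2 - 173)(x^2 - 35) and the roots of f are ±√173, ±√35. Hence the splitting field is K = Q(√173, √35). Since 173 and 35 are distinct squarefree integers > 1, their product 6055 is not a perfect square, so √35 ∉ Q(√173). By the tower law [K:Q] = [Q(√173,√35):Q(√173)] · [Q(√173):Q] = 2 · 2 = 4.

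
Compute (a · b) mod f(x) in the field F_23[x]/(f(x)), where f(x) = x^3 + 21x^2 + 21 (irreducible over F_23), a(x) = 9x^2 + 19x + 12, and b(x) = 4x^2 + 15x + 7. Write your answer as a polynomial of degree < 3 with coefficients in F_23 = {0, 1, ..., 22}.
a · b ≡ 19x^2 + 17x + 6 (mod f(x))

Multiply in F_23[x]: a(x)·b(x) = (9x^2 + 19x + 12)·(4x^2 + 15x + 7) = 13x^4 + 4x^3 + 5x^2 + 14x + 15. This has degree ≥ 3, so divide by f(x) over F_23: 13x^4 + 4x^3 + 5x^2 + 14x + 15 = (13x + 7)·(x^3 + 21x^2 + 21) + (19x^2 + 17x + 6). Hence a·b ≡ 19x^2 + 17x + 6 (mod f). (F_23[x]/(f) is a field with 23^3 = 12167 elements since f is irreducible of degree 3.)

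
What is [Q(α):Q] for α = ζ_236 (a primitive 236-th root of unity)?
[Q(α):Q] = 116

The minimal polynomial of ζ_236 over Q is the 236-th cyclotomic polynomial Φ_236(x), which is irreducible over Q and has degree φ(236) = 116. Hence [Q(α):Q] = φ(236) = 116.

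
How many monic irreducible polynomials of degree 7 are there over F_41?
There are 27822039120 monic irreducible polynomials of degree 7 over F_41

Each element of F_{41^7} that lies in no proper subfield is a root of exactly one monic irreducible of degree 7 over F_41, and each such polynomial has 7 distinct roots in F_{41^7}. By Möbius inversion the count is N_41(7) = (1/7) Σ_{d|7} μ(7/d) · 41^d = (1/7)(μ(7)·41^1 + μ(1)·41^7) = 194754273840/7 = 27822039120.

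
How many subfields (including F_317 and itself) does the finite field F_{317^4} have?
F_{317^4} has 3 subfields

The subfields of F_{p^n} are exactly the fields F_{p^d} for d | n (each is the fixed field of the unique index-d subgroup of Gal(F_{p^n}/F_p) ≅ Z/nZ). The divisors of n = 4 are {1, 2, 4}, giving 3 subfields: F_{317^1}, F_{317^2}, F_{317^4}.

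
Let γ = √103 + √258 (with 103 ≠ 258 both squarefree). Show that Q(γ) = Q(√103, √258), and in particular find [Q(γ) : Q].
[Q(γ) : Q] = 4 (equivalently, Q(γ) = Q(√103, √258))

Obviously Q(γ) ⊆ Q(√103, √258), and [Q(√103, √258):Q] = 4 (since 103, 258 are distinct squarefree integers > 1 with 26574 not a perfect square). To show equality we compute the minimal polynomial of γ. From γ = √103 + √258: γ^2 = 103 + 2√(26574) + 258 = 361 + 2√(26574), so γ^2 - 361 = 2√(26574); squaring, (γ^2 - 361)^2 = 4·26574, i.e. γ^4 - 722γ^2 + 130321 - 106296 = 0, i.e. γ^4 - 722γ^2 + 24025 = 0. So γ is a root of x^4 - 722x^2 + 24025. This polynomial is irreducible over Q: it has no rational root (each ±√103 ± √258 is irrational), and any factorization into two quadratics over Q would force √(26574) ∈ Q (pairing opposite roots) or √103, √258 ∈ Q (other pairings), all impossible. Hence [Q(γ):Q] = 4 = [Q(√103, √258):Q], so Q(γ) = Q(√103, √258).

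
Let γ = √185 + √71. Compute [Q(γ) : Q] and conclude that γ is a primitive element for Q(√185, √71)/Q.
[Q(γ) : Q] = 4 (equivalently, Q(γ) = Q(√185, √71))

Obviously Q(γ) ⊆ Q(√185, √71), and [Q(√185, √71):Q] = 4 (since 185, 71 are distinct squarefree integers > 1 with 13135 not a perfect square). To show equality we compute the minimal polynomial of γ. From γ = √185 + √71: γ^2 = 185 + 2√(13135) + 71 = 256 + 2√(13135), so γ^2 - 256 = 2√(13135); squaring, (γ^2 - 256)^2 = 4·13135, i.e. γ^4 - 512γ^2 + 65536 - 52540 = 0, i.e. γ^4 - 512γ^2 + 12996 = 0. So γ is a root of x^4 - 512x^2 + 12996. This polynomial is irreducible over Q: it has no rational root (each ±√185 ± √71 is irrational), and any factorization into two quadratics over Q would force √(13135) ∈ Q (pairing opposite roots) or √185, √71 ∈ Q (other pairings), all impossible. Hence [Q(γ):Q] = 4 = [Q(√185, √71):Q], so Q(γ) = Q(√185, √71).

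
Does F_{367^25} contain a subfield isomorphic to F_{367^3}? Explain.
No: F_{367^3} is not a subfield of F_{367^25}

F_{p^m} embeds in F_{p^n} iff m | n. Here 3 ∤ 25 (since 25 = 8·3 + 1 with remainder 1 ≠ 0), so F_{367^3} is not a subfield of F_{367^25}. Equivalently: if it were, the tower law would give 3 = [F_{367^3}:F_367] dividing [F_{367^25}:F_367] = 25, contradiction.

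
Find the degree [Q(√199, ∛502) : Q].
[Q(√199, ∛502) : Q] = 6

Let L = Q(√199, ∛502). Since Q(√199) ⊂ L and [Q(√199):Q] = 2, the tower law gives 2 | [L:Q]. Likewise Q(∛502) ⊂ L with [Q(∛502):Q] = 3 (because 502 is not a perfect cube), so 3 | [L:Q]. As gcd(2,3) = 1, [L:Q] is divisible by 6. Conversely L is generated over Q by √199 and ∛502, so [L:Q] ≤ 2·3 = 6. Therefore [Q(√199, ∛502) : Q] = 6.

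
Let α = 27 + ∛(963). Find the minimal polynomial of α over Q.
m_α(x) = x^3 - 81x^2 + 2187x - 20646

Set β = α - 27 = ∛(963), so β^3 = 963. Then (α - 27)^3 - 963 = 0, i.e. α is a root of g(x) = (x - 27)^3 - 963 = x^3 - 81x^2 + 2187x - 20646. Since g(x) = h(x - 27) where h(x) = x^3 - 963, and h is irreducible over Q (because 963 is not a perfect cube, so h has no rational root, and a monic cubic with no rational root is irreducible), g is also irreducible (irreducibility is preserved under the substitution x → x - 27). Hence m_α(x) = x^3 - 81x^2 + 2187x - 20646.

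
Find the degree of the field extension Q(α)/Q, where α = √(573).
[Q(α):Q] = 2

[Q(α):Q] equals the degree of the minimal polynomial of α. Here α^2 = 573 and x^2 - 573 is irreducible (d = 573 is squarefree, ≠ 1, hence not a square), so deg(m_α) = 2. Thus [Q(α):Q] = 2.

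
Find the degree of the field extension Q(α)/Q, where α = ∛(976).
[Q(α):Q] = 3

The minimal polynomial of α is x^3 - 976, irreducible over Q since 976 is not a perfect cube (so x^3 - 976 has no rational root). Hence [Q(α):Q] = deg(m_α) = 3.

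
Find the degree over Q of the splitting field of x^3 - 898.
[K : Q] = 6

The roots of x^3 - 898 are ∛898, ω∛898, ω^2∛898 where ω = e^(2πi/3) is a primitive cube root of unity, so K = Q(∛898, ω). Now [Q(∛898):Q] = 3 (since 898 is not a perfect cube, x^3 - 898 is irreducible) and [Q(ω):Q] = 2. Both 2 and 3 divide [K:Q], and [K:Q] ≤ 3·2 = 6, so [K:Q] = 6. (Equivalently: Q(∛898) ⊂ R but ω ∉ R, so [K : Q(∛898)] = 2.)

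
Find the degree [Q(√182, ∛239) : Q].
[Q(√182, ∛239) : Q] = 6

Let L = Q(√182, ∛239). Since Q(√182) ⊂ L and [Q(√182):Q] = 2, the tower law gives 2 | [L:Q]. Likewise Q(∛239) ⊂ L with [Q(∛239):Q] = 3 (because 239 is not a perfect cube), so 3 | [L:Q]. As gcd(2,3) = 1, [L:Q] is divisible by 6. Conversely L is generated over Q by √182 and ∛239, so [L:Q] ≤ 2·3 = 6. Therefore [Q(√182, ∛239) : Q] = 6.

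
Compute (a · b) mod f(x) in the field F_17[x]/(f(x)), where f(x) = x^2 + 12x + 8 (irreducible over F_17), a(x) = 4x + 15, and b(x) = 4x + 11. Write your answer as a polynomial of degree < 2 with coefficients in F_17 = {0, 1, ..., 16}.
a · b ≡ 14x + 3 (mod f(x))

Multiply in F_17[x]: a(x)·b(x) = (4x + 15)·(4x + 11) = 16x^2 + 2x + 12. This has degree ≥ 2, so divide by f(x) over F_17: 16x^2 + 2x + 12 = (16)·(x^2 + 12x + 8) + (14x + 3). Hence a·b ≡ 14x + 3 (mod f). (F_17[x]/(f) is a field with 17^2 = 289 elements since f is irreducible of degree 2.)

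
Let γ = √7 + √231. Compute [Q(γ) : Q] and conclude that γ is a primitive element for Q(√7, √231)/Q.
[Q(γ) : Q] = 4 (equivalently, Q(γ) = Q(√7, √231))

Obviously Q(γ) ⊆ Q(√7, √231), and [Q(√7, √231):Q] = 4 (since 7, 231 are distinct squarefree integers > 1 with 1617 not a perfect square). To show equality we compute the minimal polynomial of γ. From γ = √7 + √231: γ^2 = 7 + 2√(1617) + 231 = 238 + 2√(1617), so γ^2 - 238 = 2√(1617); squaring, (γ^2 - 238)^2 = 4·1617, i.e. γ^4 - 476γ^2 + 56644 - 6468 = 0, i.e. γ^4 - 476γ^2 + 50176 = 0. So γ is a root of x^4 - 476x^2 + 50176. This polynomial is irreducible over Q: it has no rational root (each ±√7 ± √231 is irrational), and any factorization into two quadratics over Q would force √(1617) ∈ Q (pairing opposite roots) or √7, √231 ∈ Q (other pairings), all impossible. Hence [Q(γ):Q] = 4 = [Q(√7, √231):Q], so Q(γ) = Q(√7, √231).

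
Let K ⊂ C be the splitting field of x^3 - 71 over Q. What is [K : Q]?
[K : Q] = 6

The roots of x^3 - 71 are ∛71, ω∛71, ω^2∛71 where ω = e^(2πi/3) is a primitive cube root of unity, so K = Q(∛71, ω). Now [Q(∛71):Q] = 3 (since 71 is not a perfect cube, x^3 - 71 is irreducible) and [Q(ω):Q] = 2. Both 2 and 3 divide [K:Q], and [K:Q] ≤ 3·2 = 6, so [K:Q] = 6. (Equivalently: Q(∛71) ⊂ R but ω ∉ R, so [K : Q(∛71)] = 2.)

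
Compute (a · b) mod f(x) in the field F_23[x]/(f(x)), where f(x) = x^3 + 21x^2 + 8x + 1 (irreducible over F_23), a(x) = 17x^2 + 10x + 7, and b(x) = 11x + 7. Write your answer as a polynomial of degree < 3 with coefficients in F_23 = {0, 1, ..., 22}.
a · b ≡ 5x^2 + 8x (mod f(x))

Multiply in F_23[x]: a(x)·b(x) = (17x^2 + 10x + 7)·(11x + 7) = 3x^3 + 22x^2 + 9x + 3. This has degree ≥ 3, so divide by f(x) over F_23: 3x^3 + 22x^2 + 9x + 3 = (3)·(x^3 + 21x^2 + 8x + 1) + (5x^2 + 8x). Hence a·b ≡ 5x^2 + 8x (mod f). (F_23[x]/(f) is a field with 23^3 = 12167 elements since f is irreducible of degree 3.)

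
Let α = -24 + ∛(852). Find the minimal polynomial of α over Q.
m_α(x) = x^3 + 72x^2 + 1728x + 12972

Set β = α + 24 = ∛(852), so β^3 = 852. Then (α + 24)^3 - 852 = 0, i.e. α is a root of g(x) = (x + 24)^3 - 852 = x^3 + 72x^2 + 1728x + 12972. Since g(x) = h(x + 24) where h(x) = x^3 - 852, and h is irreducible over Q (because 852 is not a perfect cube, so h has no rational root, and a monic cubic with no rational root is irreducible), g is also irreducible (irreducibility is preserved under the substitution x → x + 24). Hence m_α(x) = x^3 + 72x^2 + 1728x + 12972.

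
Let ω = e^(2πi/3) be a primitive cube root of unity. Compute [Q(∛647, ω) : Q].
[Q(∛647, ω) : Q] = 6

[Q(∛647):Q] = 3 (min poly x^3 - 647, irreducible since 647 is not a perfect cube). [Q(ω):Q] = 2 (min poly x^2 + x + 1). Since Q(∛647) ⊂ R and ω ∉ R, we have ω ∉ Q(∛647), so x^2 + x + 1 remains irreducible over Q(∛647) and [Q(∛647, ω) : Q(∛647)] = 2. By the tower law, [Q(∛647, ω) : Q] = 3 · 2 = 6. (In fact Q(∛647, ω) is the splitting field of x^3 - 647 over Q.)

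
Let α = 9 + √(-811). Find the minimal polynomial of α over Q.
m_α(x) = x^2 - 18x + 892

From α - 9 = √(-811), squaring gives (α - 9)^2 = -811, i.e. α^2 - 18α + 81 = -811, so α^2 - 18α + 892 = 0. The discriminant of x^2 - 18x + 892 is (-18)^2 - 4·(892) = 324 - 3568 = -3244, and 4·(-811) is not a perfect square in Q since -811 is squarefree and ≠ 1. Hence x^2 - 18x + 892 is irreducible over Q and is the minimal polynomial of α.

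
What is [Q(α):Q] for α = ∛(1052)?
[Q(α):Q] = 3

The minimal polynomial of α is x^3 - 1052, irreducible over Q since 1052 is not a perfect cube (so x^3 - 1052 has no rational root). Hence [Q(α):Q] = deg(m_α) = 3.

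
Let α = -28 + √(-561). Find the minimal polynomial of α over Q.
m_α(x) = x^2 + 56x + 1345

From α + 28 = √(-561), squaring gives (α + 28)^2 = -561, i.e. α^2 + 56α + 784 = -561, so α^2 + 56α + 1345 = 0. The discriminant of x^2 + 56x + 1345 is (56)^2 - 4·(1345) = 3136 - 5380 = -2244, and 4·(-561) is not a perfect square in Q since -561 is squarefree and ≠ 1. Hence x^2 + 56x + 1345 is irreducible over Q and is the minimal polynomial of α.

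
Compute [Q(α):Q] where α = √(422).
[Q(α):Q] = 2

[Q(α):Q] equals the degree of the minimal polynomial of α. Here α^2 = 422 and x^2 - 422 is irreducible (d = 422 is squarefree, ≠ 1, hence not a square), so deg(m_α) = 2. Thus [Q(α):Q] = 2.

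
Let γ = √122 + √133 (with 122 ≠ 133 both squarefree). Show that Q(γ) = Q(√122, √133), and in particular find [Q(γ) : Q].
[Q(γ) : Q] = 4 (equivalently, Q(γ) = Q(√122, √133))

Obviously Q(γ) ⊆ Q(√122, √133), and [Q(√122, √133):Q] = 4 (since 122, 133 are distinct squarefree integers > 1 with 16226 not a perfect square). To show equality we compute the minimal polynomial of γ. From γ = √122 + √133: γ^2 = 122 + 2√(16226) + 133 = 255 + 2√(16226), so γ^2 - 255 = 2√(16226); squaring, (γ^2 - 255)^2 = 4·16226, i.e. γ^4 - 510γ^2 + 65025 - 64904 = 0, i.e. γ^4 - 510γ^2 + 121 = 0. So γ is a root of x^4 - 510x^2 + 121. This polynomial is irreducible over Q: it has no rational root (each ±√122 ± √133 is irrational), and any factorization into two quadratics over Q would force √(16226) ∈ Q (pairing opposite roots) or √122, √133 ∈ Q (other pairings), all impossible. Hence [Q(γ):Q] = 4 = [Q(√122, √133):Q], so Q(γ) = Q(√122, √133).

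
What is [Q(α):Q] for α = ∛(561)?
[Q(α):Q] = 3

The minimal polynomial of α is x^3 - 561, irreducible over Q since 561 is not a perfect cube (so x^3 - 561 has no rational root). Hence [Q(α):Q] = deg(m_α) = 3.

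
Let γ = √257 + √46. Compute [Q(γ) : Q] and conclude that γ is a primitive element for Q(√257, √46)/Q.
[Q(γ) : Q] = 4 (equivalently, Q(γ) = Q(√257, √46))

Obviously Q(γ) ⊆ Q(√257, √46), and [Q(√257, √46):Q] = 4 (since 257, 46 are distinct squarefree integers > 1 with 11822 not a perfect square). To show equality we compute the minimal polynomial of γ. From γ = √257 + √46: γ^2 = 257 + 2√(11822) + 46 = 303 + 2√(11822), so γ^2 - 303 = 2√(11822); squaring, (γ^2 - 303)^2 = 4·11822, i.e. γ^4 - 606γ^2 + 91809 - 47288 = 0, i.e. γ^4 - 606γ^2 + 44521 = 0. So γ is a root of x^4 - 606x^2 + 44521. This polynomial is irreducible over Q: it has no rational root (each ±√257 ± √46 is irrational), and any factorization into two quadratics over Q would force √(11822) ∈ Q (pairing opposite roots) or √257, √46 ∈ Q (other pairings), all impossible. Hence [Q(γ):Q] = 4 = [Q(√257, √46):Q], so Q(γ) = Q(√257, √46).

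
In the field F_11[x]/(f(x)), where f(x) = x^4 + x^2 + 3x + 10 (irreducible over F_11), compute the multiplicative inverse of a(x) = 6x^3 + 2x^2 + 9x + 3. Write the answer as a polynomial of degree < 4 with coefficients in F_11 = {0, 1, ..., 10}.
a(x)^(-1) ≡ 10x^3 + 5x^2 + 2x + 5 (mod f(x))

Since f is irreducible over F_11, F_11[x]/(f) is a field and a(x) ≠ 0 has an inverse. Apply the extended Euclidean algorithm to f(x) and a(x) in F_11[x]: f(x) = (2x + 3)·a(x) + (10x^2 + 3x + 1);  a(x) = (5x + 2)·(10x^2 + 3x + 1) + (9x + 1);  (10x^2 + 3x + 1) = (6x + 7)·(9x + 1) + (5). The last nonzero remainder is the constant 5 = gcd(f, a) in F_11. Back-substituting through the division chain expresses 5 = s(x)·a(x) + t(x)·f(x) with s(x) ≡ 6x^3 + 3x^2 + 10x + 3 (mod f), so (6x^3 + 3x^2 + 10x + 3)·a(x) ≡ 5 (mod f). Multiplying by 5^(-1) ≡ 9 in F_11 gives a(x)^(-1) ≡ 9·(6x^3 + 3x^2 + 10x + 3) ≡ 10x^3 + 5x^2 + 2x + 5 (mod f). Check: (6x^3 + 2x^2 + 9x + 3)·(10x^3 + 5x^2 + 2x + 5) = 5x^6 + 6x^5 + 2x^4 + 10x^3 + 10x^2 + 7x + 4 ≡ 1 (mod x^4 + x^2 + 3x + 10).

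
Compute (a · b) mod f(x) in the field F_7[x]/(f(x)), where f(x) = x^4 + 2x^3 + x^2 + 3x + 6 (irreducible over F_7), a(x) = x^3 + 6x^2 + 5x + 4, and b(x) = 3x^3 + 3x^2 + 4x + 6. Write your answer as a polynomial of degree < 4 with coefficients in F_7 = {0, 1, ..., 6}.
a · b ≡ 4x^3 + x^2 (mod f(x))

Multiply in F_7[x]: a(x)·b(x) = (x^3 + 6x^2 + 5x + 4)·(3x^3 + 3x^2 + 4x + 6) = 3x^6 + 2x^4 + x^3 + 5x^2 + 4x + 3. This has degree ≥ 4, so divide by f(x) over F_7: 3x^6 + 2x^4 + x^3 + 5x^2 + 4x + 3 = (3x^2 + x + 4)·(x^4 + 2x^3 + x^2 + 3x + 6) + (4x^3 + x^2). Hence a·b ≡ 4x^3 + x^2 (mod f). (F_7[x]/(f) is a field with 7^4 = 2401 elements since f is irreducible of degree 4.)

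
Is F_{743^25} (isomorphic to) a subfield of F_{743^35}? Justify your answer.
No: F_{743^25} is not a subfield of F_{743^35}

F_{p^m} embeds in F_{p^n} iff m | n. Here 25 ∤ 35 (since 35 = 1·25 + 10 with remainder 10 ≠ 0), so F_{743^25} is not a subfield of F_{743^35}. Equivalently: if it were, the tower law would give 25 = [F_{743^25}:F_743] dividing [F_{743^35}:F_743] = 35, contradiction.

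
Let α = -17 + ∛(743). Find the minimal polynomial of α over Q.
m_α(x) = x^3 + 51x^2 + 867x + 4170

Set β = α + 17 = ∛(743), so β^3 = 743. Then (α + 17)^3 - 743 = 0, i.e. α is a root of g(x) = (x + 17)^3 - 743 = x^3 + 51x^2 + 867x + 4170. Since g(x) = h(x + 17) where h(x) = x^3 - 743, and h is irreducible over Q (because 743 is not a perfect cube, so h has no rational root, and a monic cubic with no rational root is irreducible), g is also irreducible (irreducibility is preserved under the substitution x → x + 17). Hence m_α(x) = x^3 + 51x^2 + 867x + 4170.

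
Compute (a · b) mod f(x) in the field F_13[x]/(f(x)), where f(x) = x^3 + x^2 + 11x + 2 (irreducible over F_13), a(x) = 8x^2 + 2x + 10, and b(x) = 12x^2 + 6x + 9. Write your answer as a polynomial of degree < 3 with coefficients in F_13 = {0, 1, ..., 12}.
a · b ≡ 4x^2 + 7x + 8 (mod f(x))

Multiply in F_13[x]: a(x)·b(x) = (8x^2 + 2x + 10)·(12x^2 + 6x + 9) = 5x^4 + 7x^3 + 9x^2 + 12. This has degree ≥ 3, so divide by f(x) over F_13: 5x^4 + 7x^3 + 9x^2 + 12 = (5x + 2)·(x^3 + x^2 + 11x + 2) + (4x^2 + 7x + 8). Hence a·b ≡ 4x^2 + 7x + 8 (mod f). (F_13[x]/(f) is a field with 13^3 = 2197 elements since f is irreducible of degree 3.)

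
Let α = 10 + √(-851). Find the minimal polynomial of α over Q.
m_α(x) = x^2 - 20x + 951

From α - 10 = √(-851), squaring gives (α - 10)^2 = -851, i.e. α^2 - 20α + 100 = -851, so α^2 - 20α + 951 = 0. The discriminant of x^2 - 20x + 951 is (-20)^2 - 4·(951) = 400 - 3804 = -3404, and 4·(-851) is not a perfect square in Q since -851 is squarefree and ≠ 1. Hence x^2 - 20x + 951 is irreducible over Q and is the minimal polynomial of α.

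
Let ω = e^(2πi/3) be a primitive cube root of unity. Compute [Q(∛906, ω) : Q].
[Q(∛906, ω) : Q] = 6

[Q(∛906):Q] = 3 (min poly x^3 - 906, irreducible since 906 is not a perfect cube). [Q(ω):Q] = 2 (min poly x^2 + x + 1). Since Q(∛906) ⊂ R and ω ∉ R, we have ω ∉ Q(∛906), so x^2 + x + 1 remains irreducible over Q(∛906) and [Q(∛906, ω) : Q(∛906)] = 2. By the tower law, [Q(∛906, ω) : Q] = 3 · 2 = 6. (In fact Q(∛906, ω) is the splitting field of x^3 - 906 over Q.)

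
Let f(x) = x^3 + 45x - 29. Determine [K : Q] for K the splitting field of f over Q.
[K : Q] = 6

By the rational root test, any rational root of the monic integer polynomial f(x) = x^3 + 45x - 29 must be an integer dividing the constant term -29, i.e. one of ±{1, 29}. Evaluating: f(1) = 17, f(-1) = -75, f(29) = 25665, f(-29) = -25723; none is 0, so f has no rational root and is therefore irreducible over Q (a cubic with no linear factor over a field is irreducible). For an irreducible cubic, the Galois group is A_3 or S_3 according as the discriminant disc(f) = -4a^3 - 27b^2 = -4·(45)^3 - 27·(-29)^2 = -387207 is or is not a square in Q. Here disc(f) = -387207 is not a perfect square in Q, so the Galois group of f over Q is not contained in A_3 and must be all of S_3. The splitting field has degree |S_3| = 6 over Q, so [K : Q] = 6.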